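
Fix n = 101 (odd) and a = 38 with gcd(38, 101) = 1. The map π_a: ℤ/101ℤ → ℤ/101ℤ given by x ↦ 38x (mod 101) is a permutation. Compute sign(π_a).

Trace 79: π^k(79) = [79, 73, 47, 69, 97, 50, 82] for k=0..6.
π_38 has 2 disjoint cycles with lengths [100, 1] on {0,…,100}.
n − c = 101 − 2 = 99; sign = (−1)^99 = -1.
The Jacobi symbol (38|101) = -1 (Zolotarev) agrees.

-1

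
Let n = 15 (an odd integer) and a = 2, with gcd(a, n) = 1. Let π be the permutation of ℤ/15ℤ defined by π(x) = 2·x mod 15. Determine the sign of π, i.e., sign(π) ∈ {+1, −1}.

+1

Start at x=8: 8 → 1 → 2 → 4 → 8 (one orbit).
Cycle lengths of π_2 on ℤ/15ℤ: [4, 4, 4, 2, 1]; 5 cycles in total.
sign(π) = (−1)^{n − #cycles} = (−1)^{15−5} = (−1)^10 = +1.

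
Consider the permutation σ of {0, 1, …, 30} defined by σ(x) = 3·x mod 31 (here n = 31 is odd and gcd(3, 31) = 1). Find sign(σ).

Orbit of 18 under x↦3x: [18, 23, 7, 21, 1, 3, 9]… (length divides ord_31(3)).
π_3 has 2 disjoint cycles with lengths [30, 1] on {0,…,30}.
2 cycles on 31: each ℓ→(−1)^(ℓ−1), product (−1)^29 = -1.
(3|31)_J = -1 (Zolotarev's lemma cross-check).

-1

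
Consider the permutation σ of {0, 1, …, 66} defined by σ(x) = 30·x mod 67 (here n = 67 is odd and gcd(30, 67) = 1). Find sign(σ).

Start at x=30: 30 → 29 → 66 → 37 → 38 → 1 → 30 (one orbit).
Cycle type of π: 6×11 + 1; total 12 cycles.
sign(π) = (−1)^{n − #cycles} = (−1)^{67−12} = (−1)^55 = -1.

-1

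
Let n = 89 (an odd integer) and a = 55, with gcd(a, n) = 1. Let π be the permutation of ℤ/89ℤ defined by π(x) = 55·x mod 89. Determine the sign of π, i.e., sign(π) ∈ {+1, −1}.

+1

Orbit of 55 under x↦55x: [55, 88, 34, 1]… (length divides ord_89(55)).
Decompose π into cycles: lengths [4, 4, 4, 4, 4, 4, 4, 4, 4, 4, 4, 4, 4, 4, 4, 4, 4, 4, 4, 4, 4, 4, 1] (23 cycles, including the fixed point 0).
89 − 23 = 66 transpositions; sign(π) = (−1)^66 = +1.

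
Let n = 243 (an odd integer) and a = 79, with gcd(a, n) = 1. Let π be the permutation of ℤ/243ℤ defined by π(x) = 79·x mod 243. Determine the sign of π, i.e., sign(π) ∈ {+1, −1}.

Orbit of 190 under x↦79x: [190, 187, 193, 181, 205, 157, 10]… (length divides ord_243(79)).
11 cycles of lengths [81, 81, 27, 27, 9, 9, 3, 3, 1, 1, 1].
Σ(ℓ_i−1) = 243−11 = 232; sign = (−1)^232 = +1.

+1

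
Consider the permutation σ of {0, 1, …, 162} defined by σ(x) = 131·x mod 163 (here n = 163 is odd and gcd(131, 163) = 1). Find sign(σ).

+1

Orbit of 111 under x↦131x: [111, 34, 53, 97, 156, 61, 4]… (length divides ord_163(131)).
3 cycles of lengths [81, 81, 1].
3 cycles on 163: each ℓ→(−1)^(ℓ−1), product (−1)^160 = +1.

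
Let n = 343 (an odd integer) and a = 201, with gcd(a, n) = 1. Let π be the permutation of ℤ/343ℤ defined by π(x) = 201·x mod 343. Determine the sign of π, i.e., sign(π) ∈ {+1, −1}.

-1

Start at x=22: 22 → 306 → 109 → 300 → 275 → 52 → 162 → … (one orbit).
Decompose π into cycles: lengths [294, 42, 6, 1] (4 cycles, including the fixed point 0).
Σ(ℓ_i−1) = 343−4 = 339; sign = (−1)^339 = -1.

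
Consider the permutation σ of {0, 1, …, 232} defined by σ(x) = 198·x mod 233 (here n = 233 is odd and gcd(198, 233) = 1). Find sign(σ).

-1

Start at x=18: 18 → 69 → 148 → 179 → 26 → 22 → 162 → … (one orbit).
Decompose π into cycles: lengths [232, 1] (2 cycles, including the fixed point 0).
With 2 cycles on 233 points, sign = (−1)^{233−2} = -1.
Zolotarev: (198|233) = -1, matching the cycle-count sign.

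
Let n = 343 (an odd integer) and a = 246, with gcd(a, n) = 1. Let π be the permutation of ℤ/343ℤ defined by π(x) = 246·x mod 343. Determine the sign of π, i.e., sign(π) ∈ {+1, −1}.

Orbit of 99 under x↦246x: [99, 1, 246, 148, 50, 295, 197]… (length divides ord_343(246)).
91 cycles of lengths [7, 7, 7, 7, 7, 7, 7, 7, 7, 7, 7, 7, 7, 7, 7, 7, 7, 7, 7, 7, 7, 7, 7, 7, 7, 7, 7, 7, 7, 7, 7, 7, 7, 7, 7, 7, 7, 7, 7, 7, 7, 7, 1, 1, 1, 1, 1, 1, 1, 1, 1, 1, 1, 1, 1, 1, 1, 1, 1, 1, 1, 1, 1, 1, 1, 1, 1, 1, 1, 1, 1, 1, 1, 1, 1, 1, 1, 1, 1, 1, 1, 1, 1, 1, 1, 1, 1, 1, 1, 1, 1].
91 cycles on 343: each ℓ→(−1)^(ℓ−1), product (−1)^252 = +1.
Via Zolotarev, sign(π_{246}) = (246|343) = +1.

+1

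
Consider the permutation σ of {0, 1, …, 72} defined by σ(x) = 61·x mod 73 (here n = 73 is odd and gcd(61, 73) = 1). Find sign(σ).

Orbit of 64 under x↦61x: [64, 35, 18, 3, 37, 67, 72]… (length divides ord_73(61)).
π_61 has 3 disjoint cycles with lengths [36, 36, 1] on {0,…,72}.
sign(π) = (−1)^{n − #cycles} = (−1)^{73−3} = (−1)^70 = +1.
(61|73)_J = +1 (Zolotarev's lemma cross-check).

+1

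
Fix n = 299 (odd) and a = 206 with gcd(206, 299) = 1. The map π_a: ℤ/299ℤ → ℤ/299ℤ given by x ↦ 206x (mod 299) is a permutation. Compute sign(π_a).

Trace 229: π^k(229) = [229, 231, 45, 1, 206, 277, 252] for k=0..6.
Cycle lengths of π_206 on ℤ/299ℤ: [12, 12, 12, 12, 12, 12, 12, 12, 12, 12, 12, 12, 12, 12, 12, 12, 12, 12, 12, 12, 12, 12, 12, 2, 2, 2, 2, 2, 2, 2, 2, 2, 2, 2, 1]; 35 cycles in total.
With 35 cycles on 299 points, sign = (−1)^{299−35} = +1.
(206|299)_J = +1 (Zolotarev's lemma cross-check).

+1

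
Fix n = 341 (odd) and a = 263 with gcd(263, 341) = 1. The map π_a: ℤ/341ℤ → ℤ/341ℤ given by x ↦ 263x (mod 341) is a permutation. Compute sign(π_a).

+1

Start at x=221: 221 → 153 → 1 → 263 → 287 → 120 → 188 → … (one orbit).
Cycle lengths of π_263 on ℤ/341ℤ: [10, 10, 10, 10, 10, 10, 10, 10, 10, 10, 10, 10, 10, 10, 10, 10, 10, 10, 10, 10, 10, 10, 10, 10, 10, 10, 10, 10, 10, 10, 10, 10, 10, 2, 2, 2, 2, 2, 1]; 39 cycles in total.
sign(π) = (−1)^{n − #cycles} = (−1)^{341−39} = (−1)^302 = +1.
The Jacobi symbol (263|341) = +1 (Zolotarev) agrees.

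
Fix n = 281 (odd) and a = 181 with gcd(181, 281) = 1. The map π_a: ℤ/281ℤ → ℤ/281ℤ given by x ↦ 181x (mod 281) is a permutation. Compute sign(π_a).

Orbit of 249 under x↦181x: [249, 109, 59, 1, 181, 165, 79]… (length divides ord_281(181)).
41 cycles of lengths [7, 7, 7, 7, 7, 7, 7, 7, 7, 7, 7, 7, 7, 7, 7, 7, 7, 7, 7, 7, 7, 7, 7, 7, 7, 7, 7, 7, 7, 7, 7, 7, 7, 7, 7, 7, 7, 7, 7, 7, 1].
41 cycles on 281: each ℓ→(−1)^(ℓ−1), product (−1)^240 = +1.
Zolotarev: (181|281) = +1, matching the cycle-count sign.

+1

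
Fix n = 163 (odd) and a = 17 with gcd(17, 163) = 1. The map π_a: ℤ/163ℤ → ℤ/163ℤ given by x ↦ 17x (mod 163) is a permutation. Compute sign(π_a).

-1

Trace 126: π^k(126) = [126, 23, 65, 127, 40, 28, 150] for k=0..6.
The orbit structure of x ↦ 17x mod 163: 4 orbits of sizes [54, 54, 54, 1].
sign(π) = (−1)^{n − #cycles} = (−1)^{163−4} = (−1)^159 = -1.
Check: (17/163) = -1 by Zolotarev.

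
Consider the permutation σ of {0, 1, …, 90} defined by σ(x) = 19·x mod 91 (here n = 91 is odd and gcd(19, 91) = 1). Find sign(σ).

+1

Trace 81: π^k(81) = [81, 83, 30, 24, 1, 19, 88] for k=0..6.
Cycle type of π: 12×7 + 6 + 1; total 9 cycles.
sign(π) = (−1)^{n − #cycles} = (−1)^{91−9} = (−1)^82 = +1.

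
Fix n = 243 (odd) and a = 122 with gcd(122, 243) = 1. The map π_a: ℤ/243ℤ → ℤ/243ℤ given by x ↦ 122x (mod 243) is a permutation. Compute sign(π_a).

-1

Start at x=82: 82 → 41 → 142 → 71 → 157 → 200 → 100 → … (one orbit).
6 cycles of lengths [162, 54, 18, 6, 2, 1].
n − c = 243 − 6 = 237; sign = (−1)^237 = -1.
Via Zolotarev, sign(π_{122}) = (122|243) = -1.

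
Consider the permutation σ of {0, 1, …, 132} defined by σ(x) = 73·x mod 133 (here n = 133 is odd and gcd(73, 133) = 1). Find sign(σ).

Start at x=73: 73 → 9 → 125 → 81 → 61 → 64 → 17 → … (one orbit).
Cycle lengths of π_73 on ℤ/133ℤ: [18, 18, 18, 18, 18, 18, 9, 9, 6, 1]; 10 cycles in total.
sign(π) = (−1)^{n − #cycles} = (−1)^{133−10} = (−1)^123 = -1.
The Jacobi symbol (73|133) = -1 (Zolotarev) agrees.

-1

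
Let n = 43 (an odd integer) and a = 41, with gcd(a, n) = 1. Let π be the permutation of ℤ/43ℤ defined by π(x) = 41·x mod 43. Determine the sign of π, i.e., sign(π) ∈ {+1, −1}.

+1

Start at x=35: 35 → 16 → 11 → 21 → 1 → 41 → 4 → 35 (one orbit).
Decompose π into cycles: lengths [7, 7, 7, 7, 7, 7, 1] (7 cycles, including the fixed point 0).
43 − 7 = 36 transpositions; sign(π) = (−1)^36 = +1.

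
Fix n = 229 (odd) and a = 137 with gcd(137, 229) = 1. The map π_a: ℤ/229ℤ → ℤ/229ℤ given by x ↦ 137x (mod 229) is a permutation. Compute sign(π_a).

-1

Trace 143: π^k(143) = [143, 126, 87, 11, 133, 130, 177] for k=0..6.
The orbit structure of x ↦ 137x mod 229: 2 orbits of sizes [228, 1].
n − c = 229 − 2 = 227; sign = (−1)^227 = -1.
Zolotarev: (137|229) = -1, matching the cycle-count sign.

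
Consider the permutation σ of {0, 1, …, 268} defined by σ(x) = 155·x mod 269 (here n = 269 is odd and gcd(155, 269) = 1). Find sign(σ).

-1

Orbit of 169 under x↦155x: [169, 102, 208, 229, 256, 137, 253]… (length divides ord_269(155)).
Decompose π into cycles: lengths [268, 1] (2 cycles, including the fixed point 0).
sign(π) = (−1)^{n − #cycles} = (−1)^{269−2} = (−1)^267 = -1.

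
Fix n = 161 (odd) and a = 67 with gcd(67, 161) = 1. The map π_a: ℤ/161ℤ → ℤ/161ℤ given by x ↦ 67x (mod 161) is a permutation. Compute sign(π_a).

-1

Orbit of 106 under x↦67x: [106, 18, 79, 141, 109, 58, 22]… (length divides ord_161(67)).
6 cycles of lengths [66, 66, 22, 3, 3, 1].
With 6 cycles on 161 points, sign = (−1)^{161−6} = -1.
Via Zolotarev, sign(π_{67}) = (67|161) = -1.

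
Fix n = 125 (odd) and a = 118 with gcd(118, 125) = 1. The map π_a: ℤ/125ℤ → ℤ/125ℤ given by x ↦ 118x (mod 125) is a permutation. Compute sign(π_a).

Start at x=43: 43 → 74 → 107 → 1 → 118 → 49 → 32 → … (one orbit).
The orbit structure of x ↦ 118x mod 125: 12 orbits of sizes [20, 20, 20, 20, 20, 4, 4, 4, 4, 4, 4, 1].
sign(π) = (−1)^{n − #cycles} = (−1)^{125−12} = (−1)^113 = -1.
Zolotarev: (118|125) = -1, matching the cycle-count sign.

-1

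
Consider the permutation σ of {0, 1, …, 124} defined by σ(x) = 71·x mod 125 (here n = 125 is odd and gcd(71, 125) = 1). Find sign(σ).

+1

Start at x=36: 36 → 56 → 101 → 46 → 16 → 11 → 31 → … (one orbit).
π_71 has 13 disjoint cycles with lengths [25, 25, 25, 25, 5, 5, 5, 5, 1, 1, 1, 1, 1] on {0,…,124}.
sign(π) = (−1)^{n − #cycles} = (−1)^{125−13} = (−1)^112 = +1.
(71|125)_J = +1 (Zolotarev's lemma cross-check).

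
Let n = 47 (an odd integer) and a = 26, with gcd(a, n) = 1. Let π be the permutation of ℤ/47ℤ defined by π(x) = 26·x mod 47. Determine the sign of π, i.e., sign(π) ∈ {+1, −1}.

Trace 18: π^k(18) = [18, 45, 42, 11, 4, 10, 25] for k=0..6.
2 cycles of lengths [46, 1].
47 − 2 = 45 transpositions; sign(π) = (−1)^45 = -1.
Via Zolotarev, sign(π_{26}) = (26|47) = -1.

-1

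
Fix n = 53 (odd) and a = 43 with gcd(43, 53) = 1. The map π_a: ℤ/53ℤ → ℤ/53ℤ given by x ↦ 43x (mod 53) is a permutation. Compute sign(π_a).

+1

Trace 52: π^k(52) = [52, 10, 6, 46, 17, 42, 4] for k=0..6.
The orbit structure of x ↦ 43x mod 53: 3 orbits of sizes [26, 26, 1].
n − c = 53 − 3 = 50; sign = (−1)^50 = +1.
(43|53)_J = +1 (Zolotarev's lemma cross-check).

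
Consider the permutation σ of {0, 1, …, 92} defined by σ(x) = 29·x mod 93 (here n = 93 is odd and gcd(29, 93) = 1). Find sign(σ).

Orbit of 23 under x↦29x: [23, 16, 92, 64, 89, 70, 77]… (length divides ord_93(29)).
The orbit structure of x ↦ 29x mod 93: 11 orbits of sizes [10, 10, 10, 10, 10, 10, 10, 10, 10, 2, 1].
11 cycles on 93: each ℓ→(−1)^(ℓ−1), product (−1)^82 = +1.

+1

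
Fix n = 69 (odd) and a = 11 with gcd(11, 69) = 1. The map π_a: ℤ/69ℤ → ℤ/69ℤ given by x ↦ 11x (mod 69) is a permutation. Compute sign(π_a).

Orbit of 49 under x↦11x: [49, 56, 64, 14, 16, 38, 4]… (length divides ord_69(11)).
The orbit structure of x ↦ 11x mod 69: 5 orbits of sizes [22, 22, 22, 2, 1].
Σ(ℓ_i−1) = 69−5 = 64; sign = (−1)^64 = +1.

+1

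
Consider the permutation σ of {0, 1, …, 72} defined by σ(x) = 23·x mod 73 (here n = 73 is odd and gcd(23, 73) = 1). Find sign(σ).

Orbit of 67 under x↦23x: [67, 8, 38, 71, 27, 37, 48]… (length divides ord_73(23)).
Cycle type of π: 36×2 + 1; total 3 cycles.
With 3 cycles on 73 points, sign = (−1)^{73−3} = +1.
Check: (23/73) = +1 by Zolotarev.

+1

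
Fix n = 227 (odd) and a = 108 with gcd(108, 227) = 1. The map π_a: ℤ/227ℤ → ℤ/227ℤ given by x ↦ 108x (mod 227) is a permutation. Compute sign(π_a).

Trace 104: π^k(104) = [104, 109, 195, 176, 167, 103, 1] for k=0..6.
Cycle type of π: 113×2 + 1; total 3 cycles.
3 cycles on 227: each ℓ→(−1)^(ℓ−1), product (−1)^224 = +1.

+1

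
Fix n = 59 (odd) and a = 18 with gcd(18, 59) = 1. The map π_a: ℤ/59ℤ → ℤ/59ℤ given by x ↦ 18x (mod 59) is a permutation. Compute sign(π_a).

Orbit of 37 under x↦18x: [37, 17, 11, 21, 24, 19, 47]… (length divides ord_59(18)).
Cycle lengths of π_18 on ℤ/59ℤ: [58, 1]; 2 cycles in total.
With 2 cycles on 59 points, sign = (−1)^{59−2} = -1.

-1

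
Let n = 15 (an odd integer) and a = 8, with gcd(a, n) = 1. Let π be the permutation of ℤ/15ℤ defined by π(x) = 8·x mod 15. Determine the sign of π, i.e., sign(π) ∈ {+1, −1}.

Trace 4: π^k(4) = [4, 2, 1, 8] for k=0..3.
Cycle lengths of π_8 on ℤ/15ℤ: [4, 4, 4, 2, 1]; 5 cycles in total.
With 5 cycles on 15 points, sign = (−1)^{15−5} = +1.

+1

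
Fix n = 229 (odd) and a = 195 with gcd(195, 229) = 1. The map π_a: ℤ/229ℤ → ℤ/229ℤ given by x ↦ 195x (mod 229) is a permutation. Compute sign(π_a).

-1

Orbit of 197 under x↦195x: [197, 172, 106, 60, 21, 202, 2]… (length divides ord_229(195)).
Cycle type of π: 76×3 + 1; total 4 cycles.
4 cycles on 229: each ℓ→(−1)^(ℓ−1), product (−1)^225 = -1.
Zolotarev: (195|229) = -1, matching the cycle-count sign.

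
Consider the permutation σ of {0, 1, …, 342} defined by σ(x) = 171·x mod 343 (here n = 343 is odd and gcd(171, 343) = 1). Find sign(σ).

Orbit of 117 under x↦171x: [117, 113, 115, 114, 286, 200, 243]… (length divides ord_343(171)).
Cycle lengths of π_171 on ℤ/343ℤ: [294, 42, 6, 1]; 4 cycles in total.
4 cycles on 343: each ℓ→(−1)^(ℓ−1), product (−1)^339 = -1.
Zolotarev: (171|343) = -1, matching the cycle-count sign.

-1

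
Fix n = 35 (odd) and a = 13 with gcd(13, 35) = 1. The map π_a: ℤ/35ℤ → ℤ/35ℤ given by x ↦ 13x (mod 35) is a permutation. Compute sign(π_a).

+1

Trace 13: π^k(13) = [13, 29, 27, 1] for k=0..3.
Cycle lengths of π_13 on ℤ/35ℤ: [4, 4, 4, 4, 4, 4, 4, 2, 2, 2, 1]; 11 cycles in total.
35 − 11 = 24 transpositions; sign(π) = (−1)^24 = +1.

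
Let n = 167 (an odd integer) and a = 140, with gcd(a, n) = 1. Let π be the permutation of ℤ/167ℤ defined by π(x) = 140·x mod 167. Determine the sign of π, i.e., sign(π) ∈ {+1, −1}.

-1

Orbit of 133 under x↦140x: [133, 83, 97, 53, 72, 60, 50]… (length divides ord_167(140)).
2 cycles of lengths [166, 1].
With 2 cycles on 167 points, sign = (−1)^{167−2} = -1.
(140|167)_J = -1 (Zolotarev's lemma cross-check).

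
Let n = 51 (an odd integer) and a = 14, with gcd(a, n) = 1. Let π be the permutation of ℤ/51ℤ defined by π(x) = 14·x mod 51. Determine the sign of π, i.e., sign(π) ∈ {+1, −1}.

+1

Start at x=11: 11 → 1 → 14 → 43 → 41 → 13 → 29 → … (one orbit).
The orbit structure of x ↦ 14x mod 51: 5 orbits of sizes [16, 16, 16, 2, 1].
5 cycles on 51: each ℓ→(−1)^(ℓ−1), product (−1)^46 = +1.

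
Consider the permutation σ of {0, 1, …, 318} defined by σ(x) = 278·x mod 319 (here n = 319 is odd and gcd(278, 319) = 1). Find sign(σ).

Start at x=86: 86 → 302 → 59 → 133 → 289 → 273 → 291 → … (one orbit).
Cycle lengths of π_278 on ℤ/319ℤ: [20, 20, 20, 20, 20, 20, 20, 20, 20, 20, 20, 20, 20, 20, 5, 5, 4, 4, 4, 4, 4, 4, 4, 1]; 24 cycles in total.
With 24 cycles on 319 points, sign = (−1)^{319−24} = -1.

-1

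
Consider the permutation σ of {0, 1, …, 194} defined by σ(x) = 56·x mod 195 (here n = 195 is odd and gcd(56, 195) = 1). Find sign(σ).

-1

Orbit of 116 under x↦56x: [116, 61, 101, 1, 56, 16]… (length divides ord_195(56)).
40 cycles of lengths [6, 6, 6, 6, 6, 6, 6, 6, 6, 6, 6, 6, 6, 6, 6, 6, 6, 6, 6, 6, 6, 6, 6, 6, 6, 6, 6, 6, 6, 6, 2, 2, 2, 2, 2, 1, 1, 1, 1, 1].
40 cycles on 195: each ℓ→(−1)^(ℓ−1), product (−1)^155 = -1.
The Jacobi symbol (56|195) = -1 (Zolotarev) agrees.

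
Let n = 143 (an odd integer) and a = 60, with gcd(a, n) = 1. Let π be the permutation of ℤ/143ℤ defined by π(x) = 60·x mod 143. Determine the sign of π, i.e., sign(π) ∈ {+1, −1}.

-1

Trace 12: π^k(12) = [12, 5, 14, 125, 64, 122, 27] for k=0..6.
Decompose π into cycles: lengths [20, 20, 20, 20, 20, 20, 5, 5, 4, 4, 4, 1] (12 cycles, including the fixed point 0).
143 − 12 = 131 transpositions; sign(π) = (−1)^131 = -1.
(60|143)_J = -1 (Zolotarev's lemma cross-check).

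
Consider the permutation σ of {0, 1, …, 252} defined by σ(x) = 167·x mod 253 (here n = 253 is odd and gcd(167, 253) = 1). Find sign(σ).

Trace 169: π^k(169) = [169, 140, 104, 164, 64, 62, 234] for k=0..6.
Decompose π into cycles: lengths [110, 110, 11, 11, 10, 1] (6 cycles, including the fixed point 0).
sign(π) = (−1)^{n − #cycles} = (−1)^{253−6} = (−1)^247 = -1.

-1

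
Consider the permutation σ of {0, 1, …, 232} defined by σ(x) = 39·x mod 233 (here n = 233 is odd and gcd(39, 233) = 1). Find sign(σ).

-1

Orbit of 182 under x↦39x: [182, 108, 18, 3, 117, 136, 178]… (length divides ord_233(39)).
The orbit structure of x ↦ 39x mod 233: 2 orbits of sizes [232, 1].
With 2 cycles on 233 points, sign = (−1)^{233−2} = -1.
Check: (39/233) = -1 by Zolotarev.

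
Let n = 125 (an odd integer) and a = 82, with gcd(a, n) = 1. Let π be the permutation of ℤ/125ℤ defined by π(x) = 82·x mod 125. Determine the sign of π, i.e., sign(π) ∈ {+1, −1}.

-1

Start at x=68: 68 → 76 → 107 → 24 → 93 → 1 → 82 → … (one orbit).
π_82 has 12 disjoint cycles with lengths [20, 20, 20, 20, 20, 4, 4, 4, 4, 4, 4, 1] on {0,…,124}.
Σ(ℓ_i−1) = 125−12 = 113; sign = (−1)^113 = -1.
Check: (82/125) = -1 by Zolotarev.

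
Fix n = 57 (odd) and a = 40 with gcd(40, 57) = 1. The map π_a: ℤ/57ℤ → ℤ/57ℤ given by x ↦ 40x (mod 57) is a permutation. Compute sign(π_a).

Orbit of 28 under x↦40x: [28, 37, 55, 34, 49, 22, 25]… (length divides ord_57(40)).
The orbit structure of x ↦ 40x mod 57: 6 orbits of sizes [18, 18, 18, 1, 1, 1].
sign(π) = (−1)^{n − #cycles} = (−1)^{57−6} = (−1)^51 = -1.

-1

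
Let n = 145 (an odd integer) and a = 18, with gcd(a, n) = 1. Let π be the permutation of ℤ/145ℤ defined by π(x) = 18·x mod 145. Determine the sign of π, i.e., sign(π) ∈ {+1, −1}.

+1

Orbit of 9 under x↦18x: [9, 17, 16, 143, 109, 77, 81]… (length divides ord_145(18)).
7 cycles of lengths [28, 28, 28, 28, 28, 4, 1].
sign(π) = (−1)^{n − #cycles} = (−1)^{145−7} = (−1)^138 = +1.
The Jacobi symbol (18|145) = +1 (Zolotarev) agrees.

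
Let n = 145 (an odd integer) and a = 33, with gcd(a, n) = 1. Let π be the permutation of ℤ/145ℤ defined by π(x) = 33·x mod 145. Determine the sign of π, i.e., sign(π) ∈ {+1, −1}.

-1

Trace 33: π^k(33) = [33, 74, 122, 111, 38, 94, 57] for k=0..6.
8 cycles of lengths [28, 28, 28, 28, 14, 14, 4, 1].
With 8 cycles on 145 points, sign = (−1)^{145−8} = -1.
Zolotarev: (33|145) = -1, matching the cycle-count sign.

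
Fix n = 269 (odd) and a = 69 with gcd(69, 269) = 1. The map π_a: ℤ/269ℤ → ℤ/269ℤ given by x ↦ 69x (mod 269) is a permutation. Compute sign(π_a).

-1

Trace 250: π^k(250) = [250, 34, 194, 205, 157, 73, 195] for k=0..6.
Cycle lengths of π_69 on ℤ/269ℤ: [268, 1]; 2 cycles in total.
269 − 2 = 267 transpositions; sign(π) = (−1)^267 = -1.
Check: (69/269) = -1 by Zolotarev.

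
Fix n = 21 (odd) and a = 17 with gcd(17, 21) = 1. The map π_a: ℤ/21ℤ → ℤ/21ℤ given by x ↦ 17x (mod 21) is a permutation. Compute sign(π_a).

+1

Start at x=17: 17 → 16 → 20 → 4 → 5 → 1 → 17 (one orbit).
π_17 has 5 disjoint cycles with lengths [6, 6, 6, 2, 1] on {0,…,20}.
With 5 cycles on 21 points, sign = (−1)^{21−5} = +1.
Zolotarev: (17|21) = +1, matching the cycle-count sign.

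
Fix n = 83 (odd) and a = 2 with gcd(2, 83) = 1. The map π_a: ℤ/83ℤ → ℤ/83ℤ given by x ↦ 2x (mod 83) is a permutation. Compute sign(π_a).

-1

Trace 12: π^k(12) = [12, 24, 48, 13, 26, 52, 21] for k=0..6.
Decompose π into cycles: lengths [82, 1] (2 cycles, including the fixed point 0).
With 2 cycles on 83 points, sign = (−1)^{83−2} = -1.
Zolotarev: (2|83) = -1, matching the cycle-count sign.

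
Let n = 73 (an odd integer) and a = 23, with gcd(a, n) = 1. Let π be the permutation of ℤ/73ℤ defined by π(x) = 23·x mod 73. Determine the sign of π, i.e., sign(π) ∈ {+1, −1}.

+1

Trace 25: π^k(25) = [25, 64, 12, 57, 70, 4, 19] for k=0..6.
3 cycles of lengths [36, 36, 1].
With 3 cycles on 73 points, sign = (−1)^{73−3} = +1.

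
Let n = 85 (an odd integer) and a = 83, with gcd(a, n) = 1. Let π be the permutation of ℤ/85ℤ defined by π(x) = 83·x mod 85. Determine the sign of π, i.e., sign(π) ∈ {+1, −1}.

-1

Start at x=16: 16 → 53 → 64 → 42 → 1 → 83 → 4 → … (one orbit).
π_83 has 12 disjoint cycles with lengths [8, 8, 8, 8, 8, 8, 8, 8, 8, 8, 4, 1] on {0,…,84}.
85 − 12 = 73 transpositions; sign(π) = (−1)^73 = -1.
Via Zolotarev, sign(π_{83}) = (83|85) = -1.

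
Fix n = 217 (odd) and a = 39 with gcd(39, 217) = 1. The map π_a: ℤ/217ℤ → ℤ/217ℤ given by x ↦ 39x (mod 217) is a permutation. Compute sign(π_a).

Orbit of 95 under x↦39x: [95, 16, 190, 32, 163, 64, 109]… (length divides ord_217(39)).
π_39 has 21 disjoint cycles with lengths [15, 15, 15, 15, 15, 15, 15, 15, 15, 15, 15, 15, 5, 5, 5, 5, 5, 5, 3, 3, 1] on {0,…,216}.
With 21 cycles on 217 points, sign = (−1)^{217−21} = +1.

+1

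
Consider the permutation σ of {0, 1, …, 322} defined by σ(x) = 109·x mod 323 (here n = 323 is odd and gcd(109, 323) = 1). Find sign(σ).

+1

Trace 220: π^k(220) = [220, 78, 104, 31, 149, 91, 229] for k=0..6.
Cycle lengths of π_109 on ℤ/323ℤ: [144, 144, 18, 16, 1]; 5 cycles in total.
sign(π) = (−1)^{n − #cycles} = (−1)^{323−5} = (−1)^318 = +1.
Via Zolotarev, sign(π_{109}) = (109|323) = +1.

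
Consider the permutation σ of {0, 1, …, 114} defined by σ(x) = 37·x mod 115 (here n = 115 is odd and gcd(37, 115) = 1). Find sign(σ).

Start at x=37: 37 → 104 → 53 → 6 → 107 → 49 → 88 → … (one orbit).
Cycle lengths of π_37 on ℤ/115ℤ: [44, 44, 22, 4, 1]; 5 cycles in total.
5 cycles on 115: each ℓ→(−1)^(ℓ−1), product (−1)^110 = +1.

+1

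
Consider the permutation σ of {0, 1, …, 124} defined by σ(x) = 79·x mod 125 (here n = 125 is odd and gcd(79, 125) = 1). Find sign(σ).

+1

Start at x=9: 9 → 86 → 44 → 101 → 104 → 91 → 64 → … (one orbit).
Decompose π into cycles: lengths [50, 50, 10, 10, 2, 2, 1] (7 cycles, including the fixed point 0).
7 cycles on 125: each ℓ→(−1)^(ℓ−1), product (−1)^118 = +1.
The Jacobi symbol (79|125) = +1 (Zolotarev) agrees.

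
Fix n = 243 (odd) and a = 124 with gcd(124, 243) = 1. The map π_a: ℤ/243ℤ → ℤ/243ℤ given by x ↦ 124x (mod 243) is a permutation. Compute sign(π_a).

Start at x=97: 97 → 121 → 181 → 88 → 220 → 64 → 160 → … (one orbit).
Cycle type of π: 81×2 + 27×2 + 9×2 + 3×2 + 1×3; total 11 cycles.
Σ(ℓ_i−1) = 243−11 = 232; sign = (−1)^232 = +1.

+1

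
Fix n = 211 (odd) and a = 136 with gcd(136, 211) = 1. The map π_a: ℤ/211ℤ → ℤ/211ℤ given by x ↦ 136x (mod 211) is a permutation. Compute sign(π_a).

+1

Trace 109: π^k(109) = [109, 54, 170, 121, 209, 150, 144] for k=0..6.
Decompose π into cycles: lengths [105, 105, 1] (3 cycles, including the fixed point 0).
211 − 3 = 208 transpositions; sign(π) = (−1)^208 = +1.
(136|211)_J = +1 (Zolotarev's lemma cross-check).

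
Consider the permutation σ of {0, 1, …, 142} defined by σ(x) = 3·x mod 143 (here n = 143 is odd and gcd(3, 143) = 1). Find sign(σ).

Trace 113: π^k(113) = [113, 53, 16, 48, 1, 3, 9] for k=0..6.
Decompose π into cycles: lengths [15, 15, 15, 15, 15, 15, 15, 15, 5, 5, 3, 3, 3, 3, 1] (15 cycles, including the fixed point 0).
Σ(ℓ_i−1) = 143−15 = 128; sign = (−1)^128 = +1.

+1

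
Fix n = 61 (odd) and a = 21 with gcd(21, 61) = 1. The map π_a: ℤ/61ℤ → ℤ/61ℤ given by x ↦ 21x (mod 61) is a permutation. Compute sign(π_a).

-1

Start at x=13: 13 → 29 → 60 → 40 → 47 → 11 → 48 → … (one orbit).
Cycle type of π: 12×5 + 1; total 6 cycles.
Σ(ℓ_i−1) = 61−6 = 55; sign = (−1)^55 = -1.
Via Zolotarev, sign(π_{21}) = (21|61) = -1.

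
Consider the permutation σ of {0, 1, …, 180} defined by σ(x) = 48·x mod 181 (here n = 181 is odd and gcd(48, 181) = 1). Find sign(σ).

+1

Trace 132: π^k(132) = [132, 1, 48] for k=0..2.
Cycle type of π: 3×60 + 1; total 61 cycles.
61 cycles on 181: each ℓ→(−1)^(ℓ−1), product (−1)^120 = +1.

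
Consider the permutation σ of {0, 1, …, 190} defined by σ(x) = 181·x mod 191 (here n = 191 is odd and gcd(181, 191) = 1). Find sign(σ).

-1

Start at x=69: 69 → 74 → 24 → 142 → 108 → 66 → 104 → … (one orbit).
2 cycles of lengths [190, 1].
Σ(ℓ_i−1) = 191−2 = 189; sign = (−1)^189 = -1.
Via Zolotarev, sign(π_{181}) = (181|191) = -1.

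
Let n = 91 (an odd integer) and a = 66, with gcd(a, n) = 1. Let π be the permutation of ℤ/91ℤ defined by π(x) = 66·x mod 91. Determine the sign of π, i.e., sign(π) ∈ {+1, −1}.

-1

Orbit of 27 under x↦66x: [27, 53, 40, 1, 66, 79]… (length divides ord_91(66)).
π_66 has 26 disjoint cycles with lengths [6, 6, 6, 6, 6, 6, 6, 6, 6, 6, 6, 6, 6, 1, 1, 1, 1, 1, 1, 1, 1, 1, 1, 1, 1, 1] on {0,…,90}.
sign(π) = (−1)^{n − #cycles} = (−1)^{91−26} = (−1)^65 = -1.
The Jacobi symbol (66|91) = -1 (Zolotarev) agrees.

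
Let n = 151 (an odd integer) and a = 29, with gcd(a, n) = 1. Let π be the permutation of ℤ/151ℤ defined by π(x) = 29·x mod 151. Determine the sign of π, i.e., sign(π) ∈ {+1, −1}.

+1

Start at x=86: 86 → 78 → 148 → 64 → 44 → 68 → 9 → … (one orbit).
The orbit structure of x ↦ 29x mod 151: 7 orbits of sizes [25, 25, 25, 25, 25, 25, 1].
sign(π) = (−1)^{n − #cycles} = (−1)^{151−7} = (−1)^144 = +1.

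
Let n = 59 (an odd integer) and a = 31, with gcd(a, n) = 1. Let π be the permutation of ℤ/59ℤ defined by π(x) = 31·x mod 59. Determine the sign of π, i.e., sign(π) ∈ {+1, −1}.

Trace 48: π^k(48) = [48, 13, 49, 44, 7, 40, 1] for k=0..6.
The orbit structure of x ↦ 31x mod 59: 2 orbits of sizes [58, 1].
2 cycles on 59: each ℓ→(−1)^(ℓ−1), product (−1)^57 = -1.

-1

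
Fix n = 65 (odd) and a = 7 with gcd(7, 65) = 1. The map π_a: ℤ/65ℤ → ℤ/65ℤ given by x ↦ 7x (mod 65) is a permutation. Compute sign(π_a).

Orbit of 49 under x↦7x: [49, 18, 61, 37, 64, 58, 16]… (length divides ord_65(7)).
Cycle lengths of π_7 on ℤ/65ℤ: [12, 12, 12, 12, 12, 4, 1]; 7 cycles in total.
Σ(ℓ_i−1) = 65−7 = 58; sign = (−1)^58 = +1.
(7|65)_J = +1 (Zolotarev's lemma cross-check).

+1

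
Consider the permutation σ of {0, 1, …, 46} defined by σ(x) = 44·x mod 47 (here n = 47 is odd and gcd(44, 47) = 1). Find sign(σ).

Trace 10: π^k(10) = [10, 17, 43, 12, 11, 14, 5] for k=0..6.
2 cycles of lengths [46, 1].
47 − 2 = 45 transpositions; sign(π) = (−1)^45 = -1.
The Jacobi symbol (44|47) = -1 (Zolotarev) agrees.

-1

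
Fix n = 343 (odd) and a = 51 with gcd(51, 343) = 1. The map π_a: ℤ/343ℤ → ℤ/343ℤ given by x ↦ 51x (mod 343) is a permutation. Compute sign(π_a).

Orbit of 130 under x↦51x: [130, 113, 275, 305, 120, 289, 333]… (length divides ord_343(51)).
Cycle lengths of π_51 on ℤ/343ℤ: [147, 147, 21, 21, 3, 3, 1]; 7 cycles in total.
sign(π) = (−1)^{n − #cycles} = (−1)^{343−7} = (−1)^336 = +1.

+1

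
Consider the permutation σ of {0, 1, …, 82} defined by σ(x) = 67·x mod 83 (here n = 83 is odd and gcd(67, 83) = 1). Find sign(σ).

Start at x=10: 10 → 6 → 70 → 42 → 75 → 45 → 27 → … (one orbit).
The orbit structure of x ↦ 67x mod 83: 2 orbits of sizes [82, 1].
sign(π) = (−1)^{n − #cycles} = (−1)^{83−2} = (−1)^81 = -1.

-1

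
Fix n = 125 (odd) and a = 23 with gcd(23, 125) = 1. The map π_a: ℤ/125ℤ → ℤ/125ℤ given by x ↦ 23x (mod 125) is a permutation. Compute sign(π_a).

-1

Orbit of 76 under x↦23x: [76, 123, 79, 67, 41, 68, 64]… (length divides ord_125(23)).
Cycle type of π: 100 + 20 + 4 + 1; total 4 cycles.
With 4 cycles on 125 points, sign = (−1)^{125−4} = -1.
(23|125)_J = -1 (Zolotarev's lemma cross-check).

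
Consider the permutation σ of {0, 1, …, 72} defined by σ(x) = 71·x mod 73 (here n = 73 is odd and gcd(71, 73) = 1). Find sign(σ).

+1

Trace 4: π^k(4) = [4, 65, 16, 41, 64, 18, 37] for k=0..6.
The orbit structure of x ↦ 71x mod 73: 5 orbits of sizes [18, 18, 18, 18, 1].
5 cycles on 73: each ℓ→(−1)^(ℓ−1), product (−1)^68 = +1.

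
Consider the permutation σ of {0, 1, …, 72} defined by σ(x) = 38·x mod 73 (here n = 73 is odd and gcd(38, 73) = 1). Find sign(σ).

+1

Orbit of 8 under x↦38x: [8, 12, 18, 27, 4, 6, 9]… (length divides ord_73(38)).
The orbit structure of x ↦ 38x mod 73: 3 orbits of sizes [36, 36, 1].
sign(π) = (−1)^{n − #cycles} = (−1)^{73−3} = (−1)^70 = +1.
(38|73)_J = +1 (Zolotarev's lemma cross-check).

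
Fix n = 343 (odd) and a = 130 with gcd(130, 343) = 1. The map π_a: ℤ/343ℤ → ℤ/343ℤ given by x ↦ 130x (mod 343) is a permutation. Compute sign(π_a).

Orbit of 72 under x↦130x: [72, 99, 179, 289, 183, 123, 212]… (length divides ord_343(130)).
π_130 has 7 disjoint cycles with lengths [147, 147, 21, 21, 3, 3, 1] on {0,…,342}.
With 7 cycles on 343 points, sign = (−1)^{343−7} = +1.
(130|343)_J = +1 (Zolotarev's lemma cross-check).

+1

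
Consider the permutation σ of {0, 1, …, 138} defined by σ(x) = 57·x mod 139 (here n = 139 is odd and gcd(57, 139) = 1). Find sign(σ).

Start at x=57: 57 → 52 → 45 → 63 → 116 → 79 → 55 → … (one orbit).
Decompose π into cycles: lengths [23, 23, 23, 23, 23, 23, 1] (7 cycles, including the fixed point 0).
139 − 7 = 132 transpositions; sign(π) = (−1)^132 = +1.

+1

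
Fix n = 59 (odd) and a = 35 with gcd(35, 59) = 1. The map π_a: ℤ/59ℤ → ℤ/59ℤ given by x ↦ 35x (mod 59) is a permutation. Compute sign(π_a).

Start at x=4: 4 → 22 → 3 → 46 → 17 → 5 → 57 → … (one orbit).
Cycle type of π: 29×2 + 1; total 3 cycles.
3 cycles on 59: each ℓ→(−1)^(ℓ−1), product (−1)^56 = +1.

+1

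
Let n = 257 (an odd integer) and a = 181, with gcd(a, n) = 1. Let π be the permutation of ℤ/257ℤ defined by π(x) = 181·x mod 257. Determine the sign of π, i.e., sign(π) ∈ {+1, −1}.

-1

Start at x=69: 69 → 153 → 194 → 162 → 24 → 232 → 101 → … (one orbit).
2 cycles of lengths [256, 1].
n − c = 257 − 2 = 255; sign = (−1)^255 = -1.
Via Zolotarev, sign(π_{181}) = (181|257) = -1.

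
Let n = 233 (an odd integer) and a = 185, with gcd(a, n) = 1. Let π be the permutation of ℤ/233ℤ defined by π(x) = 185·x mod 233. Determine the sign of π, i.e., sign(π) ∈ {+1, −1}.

Trace 191: π^k(191) = [191, 152, 160, 9, 34, 232, 48] for k=0..6.
The orbit structure of x ↦ 185x mod 233: 2 orbits of sizes [232, 1].
Σ(ℓ_i−1) = 233−2 = 231; sign = (−1)^231 = -1.
Zolotarev: (185|233) = -1, matching the cycle-count sign.

-1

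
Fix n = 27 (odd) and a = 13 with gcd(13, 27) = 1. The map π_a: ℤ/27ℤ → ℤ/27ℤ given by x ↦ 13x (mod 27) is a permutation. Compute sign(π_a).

Start at x=13: 13 → 7 → 10 → 22 → 16 → 19 → 4 → … (one orbit).
The orbit structure of x ↦ 13x mod 27: 7 orbits of sizes [9, 9, 3, 3, 1, 1, 1].
sign(π) = (−1)^{n − #cycles} = (−1)^{27−7} = (−1)^20 = +1.
Zolotarev: (13|27) = +1, matching the cycle-count sign.

+1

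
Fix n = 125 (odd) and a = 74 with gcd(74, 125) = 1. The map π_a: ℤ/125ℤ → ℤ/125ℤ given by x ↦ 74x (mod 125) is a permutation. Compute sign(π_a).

+1

Orbit of 99 under x↦74x: [99, 76, 124, 51, 24, 26, 49]… (length divides ord_125(74)).
Cycle type of π: 10×10 + 2×12 + 1; total 23 cycles.
Σ(ℓ_i−1) = 125−23 = 102; sign = (−1)^102 = +1.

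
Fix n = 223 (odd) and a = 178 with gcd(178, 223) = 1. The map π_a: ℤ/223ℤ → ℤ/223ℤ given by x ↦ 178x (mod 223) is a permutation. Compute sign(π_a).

+1

Start at x=72: 72 → 105 → 181 → 106 → 136 → 124 → 218 → … (one orbit).
The orbit structure of x ↦ 178x mod 223: 3 orbits of sizes [111, 111, 1].
Σ(ℓ_i−1) = 223−3 = 220; sign = (−1)^220 = +1.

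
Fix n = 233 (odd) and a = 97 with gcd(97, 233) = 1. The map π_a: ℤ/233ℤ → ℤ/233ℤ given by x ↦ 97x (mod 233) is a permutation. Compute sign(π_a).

Orbit of 136 under x↦97x: [136, 144, 221, 1, 97, 89, 12]… (length divides ord_233(97)).
Cycle type of π: 8×29 + 1; total 30 cycles.
sign(π) = (−1)^{n − #cycles} = (−1)^{233−30} = (−1)^203 = -1.
Via Zolotarev, sign(π_{97}) = (97|233) = -1.

-1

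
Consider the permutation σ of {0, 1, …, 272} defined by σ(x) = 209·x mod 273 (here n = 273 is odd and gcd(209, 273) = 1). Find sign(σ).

+1

Start at x=1: 1 → 209 → 1 (one orbit).
The orbit structure of x ↦ 209x mod 273: 143 orbits of sizes [2, 2, 2, 2, 2, 2, 2, 2, 2, 2, 2, 2, 2, 2, 2, 2, 2, 2, 2, 2, 2, 2, 2, 2, 2, 2, 2, 2, 2, 2, 2, 2, 2, 2, 2, 2, 2, 2, 2, 2, 2, 2, 2, 2, 2, 2, 2, 2, 2, 2, 2, 2, 2, 2, 2, 2, 2, 2, 2, 2, 2, 2, 2, 2, 2, 2, 2, 2, 2, 2, 2, 2, 2, 2, 2, 2, 2, 2, 2, 2, 2, 2, 2, 2, 2, 2, 2, 2, 2, 2, 2, 2, 2, 2, 2, 2, 2, 2, 2, 2, 2, 2, 2, 2, 2, 2, 2, 2, 2, 2, 2, 2, 2, 2, 2, 2, 2, 2, 2, 2, 2, 2, 2, 2, 2, 2, 2, 2, 2, 2, 1, 1, 1, 1, 1, 1, 1, 1, 1, 1, 1, 1, 1].
With 143 cycles on 273 points, sign = (−1)^{273−143} = +1.
Via Zolotarev, sign(π_{209}) = (209|273) = +1.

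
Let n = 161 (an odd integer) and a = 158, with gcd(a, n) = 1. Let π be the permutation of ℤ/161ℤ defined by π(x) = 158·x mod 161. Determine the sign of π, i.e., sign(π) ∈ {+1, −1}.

-1

Start at x=100: 100 → 22 → 95 → 37 → 50 → 11 → 128 → … (one orbit).
6 cycles of lengths [66, 66, 22, 3, 3, 1].
6 cycles on 161: each ℓ→(−1)^(ℓ−1), product (−1)^155 = -1.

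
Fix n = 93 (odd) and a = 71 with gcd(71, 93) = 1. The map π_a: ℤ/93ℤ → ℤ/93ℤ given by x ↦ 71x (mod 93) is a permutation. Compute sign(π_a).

Start at x=20: 20 → 25 → 8 → 10 → 59 → 4 → 5 → … (one orbit).
Decompose π into cycles: lengths [30, 30, 15, 15, 2, 1] (6 cycles, including the fixed point 0).
sign(π) = (−1)^{n − #cycles} = (−1)^{93−6} = (−1)^87 = -1.

-1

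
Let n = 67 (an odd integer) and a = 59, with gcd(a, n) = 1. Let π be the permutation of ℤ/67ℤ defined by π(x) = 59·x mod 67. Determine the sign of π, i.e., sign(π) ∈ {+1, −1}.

Orbit of 1 under x↦59x: [1, 59, 64, 24, 9, 62, 40]… (length divides ord_67(59)).
Decompose π into cycles: lengths [11, 11, 11, 11, 11, 11, 1] (7 cycles, including the fixed point 0).
Σ(ℓ_i−1) = 67−7 = 60; sign = (−1)^60 = +1.
(59|67)_J = +1 (Zolotarev's lemma cross-check).

+1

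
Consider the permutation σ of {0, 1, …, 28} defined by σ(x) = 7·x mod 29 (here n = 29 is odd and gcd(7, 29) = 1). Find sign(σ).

Trace 16: π^k(16) = [16, 25, 1, 7, 20, 24, 23] for k=0..6.
Cycle lengths of π_7 on ℤ/29ℤ: [7, 7, 7, 7, 1]; 5 cycles in total.
n − c = 29 − 5 = 24; sign = (−1)^24 = +1.

+1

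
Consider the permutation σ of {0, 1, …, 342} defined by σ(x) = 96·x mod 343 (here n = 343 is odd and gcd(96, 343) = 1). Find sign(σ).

Start at x=267: 267 → 250 → 333 → 69 → 107 → 325 → 330 → … (one orbit).
π_96 has 4 disjoint cycles with lengths [294, 42, 6, 1] on {0,…,342}.
4 cycles on 343: each ℓ→(−1)^(ℓ−1), product (−1)^339 = -1.

-1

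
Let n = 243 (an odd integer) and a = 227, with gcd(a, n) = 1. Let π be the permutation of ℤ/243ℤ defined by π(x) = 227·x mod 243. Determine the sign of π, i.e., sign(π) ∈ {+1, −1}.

Trace 190: π^k(190) = [190, 119, 40, 89, 34, 185, 199] for k=0..6.
Cycle lengths of π_227 on ℤ/243ℤ: [162, 54, 18, 6, 2, 1]; 6 cycles in total.
Σ(ℓ_i−1) = 243−6 = 237; sign = (−1)^237 = -1.
Check: (227/243) = -1 by Zolotarev.

-1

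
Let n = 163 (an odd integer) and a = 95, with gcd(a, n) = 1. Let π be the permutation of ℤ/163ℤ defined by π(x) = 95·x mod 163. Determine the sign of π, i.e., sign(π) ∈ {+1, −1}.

Orbit of 158 under x↦95x: [158, 14, 26, 25, 93, 33, 38]… (length divides ord_163(95)).
3 cycles of lengths [81, 81, 1].
With 3 cycles on 163 points, sign = (−1)^{163−3} = +1.

+1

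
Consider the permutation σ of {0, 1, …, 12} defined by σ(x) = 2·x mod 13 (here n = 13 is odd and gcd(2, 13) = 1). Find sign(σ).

-1

Start at x=4: 4 → 8 → 3 → 6 → 12 → 11 → 9 → … (one orbit).
2 cycles of lengths [12, 1].
sign(π) = (−1)^{n − #cycles} = (−1)^{13−2} = (−1)^11 = -1.
Check: (2/13) = -1 by Zolotarev.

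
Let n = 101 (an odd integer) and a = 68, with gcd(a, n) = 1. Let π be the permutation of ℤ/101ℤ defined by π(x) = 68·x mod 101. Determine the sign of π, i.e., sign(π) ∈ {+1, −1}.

Trace 58: π^k(58) = [58, 5, 37, 92, 95, 97, 31] for k=0..6.
π_68 has 5 disjoint cycles with lengths [25, 25, 25, 25, 1] on {0,…,100}.
sign(π) = (−1)^{n − #cycles} = (−1)^{101−5} = (−1)^96 = +1.

+1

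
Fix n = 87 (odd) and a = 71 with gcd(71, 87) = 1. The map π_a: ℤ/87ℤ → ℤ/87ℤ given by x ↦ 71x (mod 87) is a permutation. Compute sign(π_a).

Trace 82: π^k(82) = [82, 80, 25, 35, 49, 86, 16] for k=0..6.
Cycle type of π: 14×6 + 2 + 1; total 8 cycles.
With 8 cycles on 87 points, sign = (−1)^{87−8} = -1.
Zolotarev: (71|87) = -1, matching the cycle-count sign.

-1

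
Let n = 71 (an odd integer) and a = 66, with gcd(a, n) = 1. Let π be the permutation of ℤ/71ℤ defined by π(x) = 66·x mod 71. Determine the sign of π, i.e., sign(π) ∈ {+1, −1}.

-1

Trace 14: π^k(14) = [14, 1, 66, 25, 17, 57, 70] for k=0..6.
Decompose π into cycles: lengths [10, 10, 10, 10, 10, 10, 10, 1] (8 cycles, including the fixed point 0).
8 cycles on 71: each ℓ→(−1)^(ℓ−1), product (−1)^63 = -1.
Zolotarev: (66|71) = -1, matching the cycle-count sign.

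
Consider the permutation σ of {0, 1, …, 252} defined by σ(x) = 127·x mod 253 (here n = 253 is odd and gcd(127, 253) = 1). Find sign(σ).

Orbit of 64 under x↦127x: [64, 32, 16, 8, 4, 2, 1]… (length divides ord_253(127)).
Cycle lengths of π_127 on ℤ/253ℤ: [110, 110, 11, 11, 10, 1]; 6 cycles in total.
sign(π) = (−1)^{n − #cycles} = (−1)^{253−6} = (−1)^247 = -1.
Via Zolotarev, sign(π_{127}) = (127|253) = -1.

-1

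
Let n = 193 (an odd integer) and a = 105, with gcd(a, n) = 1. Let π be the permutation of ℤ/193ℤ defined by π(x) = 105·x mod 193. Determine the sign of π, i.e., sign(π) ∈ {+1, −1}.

-1

Trace 124: π^k(124) = [124, 89, 81, 13, 14, 119, 143] for k=0..6.
π_105 has 4 disjoint cycles with lengths [64, 64, 64, 1] on {0,…,192}.
Σ(ℓ_i−1) = 193−4 = 189; sign = (−1)^189 = -1.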